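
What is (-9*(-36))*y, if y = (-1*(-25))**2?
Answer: 202500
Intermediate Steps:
y = 625 (y = 25**2 = 625)
(-9*(-36))*y = -9*(-36)*625 = 324*625 = 202500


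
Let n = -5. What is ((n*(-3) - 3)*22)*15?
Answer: 3960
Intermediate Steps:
((n*(-3) - 3)*22)*15 = ((-5*(-3) - 3)*22)*15 = ((15 - 3)*22)*15 = (12*22)*15 = 264*15 = 3960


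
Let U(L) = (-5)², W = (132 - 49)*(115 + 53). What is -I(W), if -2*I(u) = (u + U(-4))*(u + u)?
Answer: 194783736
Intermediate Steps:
W = 13944 (W = 83*168 = 13944)
U(L) = 25
I(u) = -u*(25 + u) (I(u) = -(u + 25)*(u + u)/2 = -(25 + u)*2*u/2 = -u*(25 + u))
-I(W) = -(-1)*13944*(25 + 13944) = -(-1)*13944*13969 = -1*(-194783736) = 194783736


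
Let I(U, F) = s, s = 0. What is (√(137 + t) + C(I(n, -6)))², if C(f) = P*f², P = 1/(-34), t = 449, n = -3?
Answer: 586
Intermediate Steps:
P = -1/34 ≈ -0.029412
I(U, F) = 0
C(f) = -f²/34
(√(137 + t) + C(I(n, -6)))² = (√(137 + 449) - 1/34*0²)² = (√586 - 1/34*0)² = (√586 + 0)² = (√586)² = 586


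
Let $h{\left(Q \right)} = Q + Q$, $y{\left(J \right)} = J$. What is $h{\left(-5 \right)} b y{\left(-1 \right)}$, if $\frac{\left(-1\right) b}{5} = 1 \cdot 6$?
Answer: $-300$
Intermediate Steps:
$b = -30$ ($b = - 5 \cdot 1 \cdot 6 = \left(-5\right) 6 = -30$)
$h{\left(Q \right)} = 2 Q$
$h{\left(-5 \right)} b y{\left(-1 \right)} = 2 \left(-5\right) \left(-30\right) \left(-1\right) = \left(-10\right) \left(-30\right) \left(-1\right) = 300 \left(-1\right) = -300$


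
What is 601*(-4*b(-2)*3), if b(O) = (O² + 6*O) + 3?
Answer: 36060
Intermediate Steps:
b(O) = 3 + O² + 6*O
601*(-4*b(-2)*3) = 601*(-4*(3 + (-2)² + 6*(-2))*3) = 601*(-4*(3 + 4 - 12)*3) = 601*(-4*(-5)*3) = 601*(20*3) = 601*60 = 36060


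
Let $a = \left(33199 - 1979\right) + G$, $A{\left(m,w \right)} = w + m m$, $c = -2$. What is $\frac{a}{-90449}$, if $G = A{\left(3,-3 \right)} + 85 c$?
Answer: $- \frac{31056}{90449} \approx -0.34335$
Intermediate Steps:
$A{\left(m,w \right)} = w + m^{2}$
$G = -164$ ($G = \left(-3 + 3^{2}\right) + 85 \left(-2\right) = \left(-3 + 9\right) - 170 = 6 - 170 = -164$)
$a = 31056$ ($a = \left(33199 - 1979\right) - 164 = 31220 - 164 = 31056$)
$\frac{a}{-90449} = \frac{31056}{-90449} = 31056 \left(- \frac{1}{90449}\right) = - \frac{31056}{90449}$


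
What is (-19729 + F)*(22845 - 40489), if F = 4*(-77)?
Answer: 353532828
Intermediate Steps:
F = -308
(-19729 + F)*(22845 - 40489) = (-19729 - 308)*(22845 - 40489) = -20037*(-17644) = 353532828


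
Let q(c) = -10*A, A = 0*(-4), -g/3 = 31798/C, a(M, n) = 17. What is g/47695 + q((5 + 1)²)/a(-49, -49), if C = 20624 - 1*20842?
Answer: 47697/5198755 ≈ 0.0091747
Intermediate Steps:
C = -218 (C = 20624 - 20842 = -218)
g = 47697/109 (g = -95394/(-218) = -95394*(-1)/218 = -3*(-15899/109) = 47697/109 ≈ 437.59)
A = 0
q(c) = 0 (q(c) = -10*0 = 0)
g/47695 + q((5 + 1)²)/a(-49, -49) = (47697/109)/47695 + 0/17 = (47697/109)*(1/47695) + 0*(1/17) = 47697/5198755 + 0 = 47697/5198755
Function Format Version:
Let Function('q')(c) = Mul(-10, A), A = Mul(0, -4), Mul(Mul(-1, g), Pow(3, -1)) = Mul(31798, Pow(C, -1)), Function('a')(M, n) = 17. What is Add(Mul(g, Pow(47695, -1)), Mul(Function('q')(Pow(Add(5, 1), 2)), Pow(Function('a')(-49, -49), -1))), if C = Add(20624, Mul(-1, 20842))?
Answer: Rational(47697, 5198755) ≈ 0.0091747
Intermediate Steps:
C = -218 (C = Add(20624, -20842) = -218)
g = Rational(47697, 109) (g = Mul(-3, Mul(31798, Pow(-218, -1))) = Mul(-3, Mul(31798, Rational(-1, 218))) = Mul(-3, Rational(-15899, 109)) = Rational(47697, 109) ≈ 437.59)
A = 0
Function('q')(c) = 0 (Function('q')(c) = Mul(-10, 0) = 0)
Add(Mul(g, Pow(47695, -1)), Mul(Function('q')(Pow(Add(5, 1), 2)), Pow(Function('a')(-49, -49), -1))) = Add(Mul(Rational(47697, 109), Pow(47695, -1)), Mul(0, Pow(17, -1))) = Add(Mul(Rational(47697, 109), Rational(1, 47695)), Mul(0, Rational(1, 17))) = Add(Rational(47697, 5198755), 0) = Rational(47697, 5198755)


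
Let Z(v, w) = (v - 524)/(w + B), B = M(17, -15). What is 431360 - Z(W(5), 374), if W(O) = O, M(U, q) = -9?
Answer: 157446919/365 ≈ 4.3136e+5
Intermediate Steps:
B = -9
Z(v, w) = (-524 + v)/(-9 + w) (Z(v, w) = (v - 524)/(w - 9) = (-524 + v)/(-9 + w))
431360 - Z(W(5), 374) = 431360 - (-524 + 5)/(-9 + 374) = 431360 - (-519)/365 = 431360 - 1*(-519/365) = 431360 + 519/365 = 157446919/365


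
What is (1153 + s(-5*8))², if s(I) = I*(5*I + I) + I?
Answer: 114768369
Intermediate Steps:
s(I) = I + 6*I² (s(I) = I*(6*I) + I = 6*I² + I = I + 6*I²)
(1153 + s(-5*8))² = (1153 + (-5*8)*(1 + 6*(-5*8)))² = (1153 - 40*(1 + 6*(-40)))² = (1153 - 40*(1 - 240))² = (1153 - 40*(-239))² = (1153 + 9560)² = 10713² = 114768369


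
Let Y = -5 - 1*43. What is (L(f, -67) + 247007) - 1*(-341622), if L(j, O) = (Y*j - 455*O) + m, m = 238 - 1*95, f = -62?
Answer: 622233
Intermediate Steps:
Y = -48 (Y = -5 - 43 = -48)
m = 143 (m = 238 - 95 = 143)
L(j, O) = 143 - 455*O - 48*j (L(j, O) = (-48*j - 455*O) + 143 = (-455*O - 48*j) + 143 = 143 - 455*O - 48*j)
(L(f, -67) + 247007) - 1*(-341622) = ((143 - 455*(-67) - 48*(-62)) + 247007) - 1*(-341622) = ((143 + 30485 + 2976) + 247007) + 341622 = (33604 + 247007) + 341622 = 280611 + 341622 = 622233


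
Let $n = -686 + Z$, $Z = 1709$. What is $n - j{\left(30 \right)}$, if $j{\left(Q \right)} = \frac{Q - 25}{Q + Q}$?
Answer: $\frac{12275}{12} \approx 1022.9$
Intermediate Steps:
$n = 1023$ ($n = -686 + 1709 = 1023$)
$j{\left(Q \right)} = \frac{-25 + Q}{2 Q}$
$n - j{\left(30 \right)} = 1023 - \frac{-25 + 30}{2 \cdot 30} = 1023 - \frac{1}{2} \cdot \frac{1}{30} \cdot 5 = 1023 - \frac{1}{12} = \frac{12275}{12}$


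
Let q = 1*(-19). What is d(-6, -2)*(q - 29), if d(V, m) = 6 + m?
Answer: -192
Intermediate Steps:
q = -19
d(-6, -2)*(q - 29) = (6 - 2)*(-19 - 29) = 4*(-48) = -192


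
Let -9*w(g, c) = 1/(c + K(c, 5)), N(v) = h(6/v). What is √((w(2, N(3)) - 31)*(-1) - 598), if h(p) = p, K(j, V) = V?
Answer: 2*I*√62510/21 ≈ 23.811*I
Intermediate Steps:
N(v) = 6/v
w(g, c) = -1/(9*(5 + c)) (w(g, c) = -1/(9*(c + 5)) = -1/(9*(5 + c)))
√((w(2, N(3)) - 31)*(-1) - 598) = √((-1/(45 + 9*(6/3)) - 31)*(-1) - 598) = √((-1/(45 + 9*(6*(⅓))) - 31)*(-1) - 598) = √((-1/(45 + 9*2) - 31)*(-1) - 598) = √((-1/(45 + 18) - 31)*(-1) - 598) = √((-1/63 - 31)*(-1) - 598) = √(-1954/63*(-1) - 598) = √(1954/63 - 598) = √(-35720/63) = 2*I*√62510/21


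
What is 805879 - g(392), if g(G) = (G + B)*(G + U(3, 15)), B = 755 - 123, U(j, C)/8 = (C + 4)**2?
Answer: -2552841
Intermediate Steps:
U(j, C) = 8*(4 + C)**2 (U(j, C) = 8*(C + 4)**2 = 8*(4 + C)**2)
B = 632
g(G) = (632 + G)*(2888 + G) (g(G) = (G + 632)*(G + 8*(4 + 15)**2) = (632 + G)*(G + 8*19**2) = (632 + G)*(G + 8*361) = (632 + G)*(G + 2888) = (632 + G)*(2888 + G))
805879 - g(392) = 805879 - (1825216 + 392**2 + 3520*392) = 805879 - (1825216 + 153664 + 1379840) = 805879 - 1*3358720 = 805879 - 3358720 = -2552841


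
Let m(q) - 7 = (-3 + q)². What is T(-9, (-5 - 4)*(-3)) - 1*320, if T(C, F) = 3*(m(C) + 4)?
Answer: 145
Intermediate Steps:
m(q) = 7 + (-3 + q)²
T(C, F) = 33 + 3*(-3 + C)² (T(C, F) = 3*((7 + (-3 + C)²) + 4) = 3*(11 + (-3 + C)²) = 33 + 3*(-3 + C)²)
T(-9, (-5 - 4)*(-3)) - 1*320 = (33 + 3*(-3 - 9)²) - 1*320 = (33 + 3*(-12)²) - 320 = (33 + 3*144) - 320 = (33 + 432) - 320 = 465 - 320 = 145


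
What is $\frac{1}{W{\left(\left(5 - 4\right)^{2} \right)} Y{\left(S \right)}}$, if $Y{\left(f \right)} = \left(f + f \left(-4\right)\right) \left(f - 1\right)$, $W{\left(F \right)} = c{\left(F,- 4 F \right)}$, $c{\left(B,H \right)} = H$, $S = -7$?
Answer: $\frac{1}{672} \approx 0.0014881$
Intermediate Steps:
$W{\left(F \right)} = - 4 F$
$Y{\left(f \right)} = - 3 f \left(-1 + f\right)$ ($Y{\left(f \right)} = \left(f - 4 f\right) \left(-1 + f\right) = - 3 f \left(-1 + f\right)$)
$\frac{1}{W{\left(\left(5 - 4\right)^{2} \right)} Y{\left(S \right)}} = \frac{1}{- 4 \left(5 - 4\right)^{2} \cdot 3 \left(-7\right) \left(1 - -7\right)} = \frac{1}{- 4 \cdot 1^{2} \cdot 3 \left(-7\right) \left(1 + 7\right)} = \frac{1}{\left(-4\right) 1 \cdot 3 \left(-7\right) 8} = \frac{1}{\left(-4\right) \left(-168\right)} = \frac{1}{672}$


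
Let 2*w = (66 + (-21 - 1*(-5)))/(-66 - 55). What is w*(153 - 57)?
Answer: -2400/121 ≈ -19.835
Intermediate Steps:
w = -25/121 (w = ((66 + (-21 - 1*(-5)))/(-66 - 55))/2 = ((66 + (-21 + 5))/(-121))/2 = ((66 - 16)*(-1/121))/2 = (50*(-1/121))/2 = (1/2)*(-50/121) = -25/121 ≈ -0.20661)
w*(153 - 57) = -25*(153 - 57)/121 = -25/121*96 = -2400/121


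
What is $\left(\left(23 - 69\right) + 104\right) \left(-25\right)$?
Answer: $-1450$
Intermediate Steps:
$\left(\left(23 - 69\right) + 104\right) \left(-25\right) = \left(-46 + 104\right) \left(-25\right) = 58 \left(-25\right) = -1450$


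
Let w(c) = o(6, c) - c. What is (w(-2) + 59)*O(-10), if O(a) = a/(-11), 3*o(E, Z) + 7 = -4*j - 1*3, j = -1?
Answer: 590/11 ≈ 53.636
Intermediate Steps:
o(E, Z) = -2 (o(E, Z) = -7/3 + (-4*(-1) - 1*3)/3 = -7/3 + (4 - 3)/3 = -7/3 + (1/3)*1 = -7/3 + 1/3 = -2)
O(a) = -a/11 (O(a) = a*(-1/11) = -a/11)
w(c) = -2 - c
(w(-2) + 59)*O(-10) = ((-2 - 1*(-2)) + 59)*(-1/11*(-10)) = ((-2 + 2) + 59)*(10/11) = (0 + 59)*(10/11) = 59*(10/11) = 590/11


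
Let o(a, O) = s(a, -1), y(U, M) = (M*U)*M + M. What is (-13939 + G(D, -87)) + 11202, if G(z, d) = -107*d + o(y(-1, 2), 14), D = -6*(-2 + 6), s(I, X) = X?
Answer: 6571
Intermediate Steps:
y(U, M) = M + U*M² (y(U, M) = U*M² + M = M + U*M²)
o(a, O) = -1
D = -24 (D = -6*4 = -24)
G(z, d) = -1 - 107*d (G(z, d) = -107*d - 1 = -1 - 107*d)
(-13939 + G(D, -87)) + 11202 = (-13939 + (-1 - 107*(-87))) + 11202 = (-13939 + (-1 + 9309)) + 11202 = (-13939 + 9308) + 11202 = -4631 + 11202 = 6571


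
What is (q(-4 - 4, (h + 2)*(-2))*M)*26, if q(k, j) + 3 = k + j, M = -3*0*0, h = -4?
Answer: 0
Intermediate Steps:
M = 0 (M = 0*0 = 0)
q(k, j) = -3 + j + k (q(k, j) = -3 + (k + j) = -3 + (j + k) = -3 + j + k)
(q(-4 - 4, (h + 2)*(-2))*M)*26 = ((-3 + (-4 + 2)*(-2) + (-4 - 4))*0)*26 = ((-3 - 2*(-2) - 8)*0)*26 = ((-3 + 4 - 8)*0)*26 = -7*0*26 = 0*26 = 0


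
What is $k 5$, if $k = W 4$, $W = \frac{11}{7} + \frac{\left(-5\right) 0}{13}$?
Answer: $\frac{220}{7} \approx 31.429$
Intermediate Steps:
$W = \frac{11}{7}$ ($W = 11 \cdot \frac{1}{7} + 0 \cdot \frac{1}{13} = \frac{11}{7} + 0 = \frac{11}{7} \approx 1.5714$)
$k = \frac{44}{7}$ ($k = \frac{11}{7} \cdot 4 = \frac{44}{7} \approx 6.2857$)
$k 5 = \frac{44}{7} \cdot 5 = \frac{220}{7}$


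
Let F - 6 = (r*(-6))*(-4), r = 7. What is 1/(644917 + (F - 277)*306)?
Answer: 1/613399 ≈ 1.6303e-6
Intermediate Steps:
F = 174 (F = 6 + (7*(-6))*(-4) = 6 - 42*(-4) = 6 + 168 = 174)
1/(644917 + (F - 277)*306) = 1/(644917 + (174 - 277)*306) = 1/(644917 - 103*306) = 1/(644917 - 31518) = 1/613399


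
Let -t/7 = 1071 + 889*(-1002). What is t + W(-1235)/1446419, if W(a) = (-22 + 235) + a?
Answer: 9008223763609/1446419 ≈ 6.2280e+6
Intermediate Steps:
W(a) = 213 + a
t = 6227949 (t = -7*(1071 + 889*(-1002)) = -7*(1071 - 890778) = -7*(-889707) = 6227949)
t + W(-1235)/1446419 = 6227949 + (213 - 1235)/1446419 = 6227949 - 1022*1/1446419 = 6227949 - 1022/1446419 = 9008223763609/1446419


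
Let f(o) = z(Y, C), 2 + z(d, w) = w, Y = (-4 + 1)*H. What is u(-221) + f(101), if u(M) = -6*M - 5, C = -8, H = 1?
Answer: 1311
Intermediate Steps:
Y = -3 (Y = (-4 + 1)*1 = -3*1 = -3)
z(d, w) = -2 + w
u(M) = -5 - 6*M
f(o) = -10 (f(o) = -2 - 8 = -10)
u(-221) + f(101) = (-5 - 6*(-221)) - 10 = (-5 + 1326) - 10 = 1321 - 10 = 1311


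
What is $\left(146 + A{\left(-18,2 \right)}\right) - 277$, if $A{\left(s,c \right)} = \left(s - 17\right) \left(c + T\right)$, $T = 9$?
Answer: $-516$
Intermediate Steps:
$A{\left(s,c \right)} = \left(-17 + s\right) \left(9 + c\right)$ ($A{\left(s,c \right)} = \left(s - 17\right) \left(c + 9\right) = \left(-17 + s\right) \left(9 + c\right)$)
$\left(146 + A{\left(-18,2 \right)}\right) - 277 = \left(146 + \left(-153 - 34 + 9 \left(-18\right) + 2 \left(-18\right)\right)\right) - 277 = \left(146 - 385\right) - 277 = -239 - 277 = -516$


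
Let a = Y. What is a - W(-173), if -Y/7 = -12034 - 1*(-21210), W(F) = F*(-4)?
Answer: -64924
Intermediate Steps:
W(F) = -4*F
Y = -64232 (Y = -7*(-12034 - 1*(-21210)) = -7*(-12034 + 21210) = -7*9176 = -64232)
a = -64232
a - W(-173) = -64232 - (-4)*(-173) = -64232 - 1*692 = -64232 - 692 = -64924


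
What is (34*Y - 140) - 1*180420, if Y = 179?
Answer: -174474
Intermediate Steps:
(34*Y - 140) - 1*180420 = (34*179 - 140) - 1*180420 = (6086 - 140) - 180420 = 5946 - 180420 = -174474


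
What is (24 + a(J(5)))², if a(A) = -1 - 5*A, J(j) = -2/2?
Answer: 784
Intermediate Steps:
J(j) = -1 (J(j) = -2*½ = -1)
(24 + a(J(5)))² = (24 + (-1 - 5*(-1)))² = (24 + (-1 + 5))² = (24 + 4)² = 28² = 784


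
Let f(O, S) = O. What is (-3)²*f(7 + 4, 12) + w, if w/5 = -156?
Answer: -681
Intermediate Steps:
w = -780 (w = 5*(-156) = -780)
(-3)²*f(7 + 4, 12) + w = (-3)²*(7 + 4) - 780 = 9*11 - 780 = 99 - 780 = -681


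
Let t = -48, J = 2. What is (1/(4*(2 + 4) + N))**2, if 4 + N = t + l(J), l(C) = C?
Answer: 1/676 ≈ 0.0014793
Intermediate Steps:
N = -50 (N = -4 + (-48 + 2) = -4 - 46 = -50)
(1/(4*(2 + 4) + N))**2 = (1/(4*(2 + 4) - 50))**2 = (1/(4*6 - 50))**2 = (1/(24 - 50))**2 = (1/(-26))**2 = (-1/26)**2 = 1/676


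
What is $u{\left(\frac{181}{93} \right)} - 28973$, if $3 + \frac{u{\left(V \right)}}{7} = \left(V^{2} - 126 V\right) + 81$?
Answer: $- \frac{260482502}{8649} \approx -30117.0$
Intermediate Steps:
$u{\left(V \right)} = 546 - 882 V + 7 V^{2}$ ($u{\left(V \right)} = -21 + 7 \left(\left(V^{2} - 126 V\right) + 81\right) = -21 + 7 \left(81 + V^{2} - 126 V\right) = -21 + \left(567 - 882 V + 7 V^{2}\right) = 546 - 882 V + 7 V^{2}$)
$u{\left(\frac{181}{93} \right)} - 28973 = \left(546 - 882 \cdot \frac{181}{93} + 7 \left(\frac{181}{93}\right)^{2}\right) - 28973 = \left(546 - 882 \cdot 181 \cdot \frac{1}{93} + 7 \left(181 \cdot \frac{1}{93}\right)^{2}\right) - 28973 = \left(546 - \frac{53214}{31} + 7 \left(\frac{181}{93}\right)^{2}\right) - 28973 = \left(546 - \frac{53214}{31} + 7 \cdot \frac{32761}{8649}\right) - 28973 = \left(546 - \frac{53214}{31} + \frac{229327}{8649}\right) - 28973 = - \frac{9895025}{8649} - 28973 = - \frac{260482502}{8649}$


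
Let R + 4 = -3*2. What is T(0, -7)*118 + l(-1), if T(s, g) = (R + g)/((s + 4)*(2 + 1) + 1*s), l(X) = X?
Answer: -1009/6 ≈ -168.17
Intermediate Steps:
R = -10 (R = -4 - 3*2 = -4 - 6 = -10)
T(s, g) = (-10 + g)/(12 + 4*s) (T(s, g) = (-10 + g)/((s + 4)*(2 + 1) + 1*s) = (-10 + g)/((4 + s)*3 + s) = (-10 + g)/((12 + 3*s) + s) = (-10 + g)/(12 + 4*s))
T(0, -7)*118 + l(-1) = ((-10 - 7)/(4*(3 + 0)))*118 - 1 = ((¼)*(-17)/3)*118 - 1 = ((¼)*(⅓)*(-17))*118 - 1 = -17/12*118 - 1 = -1003/6 - 1 = -1009/6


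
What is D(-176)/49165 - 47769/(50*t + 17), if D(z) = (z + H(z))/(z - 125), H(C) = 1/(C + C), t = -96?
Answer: 248835231112719/24915269172640 ≈ 9.9873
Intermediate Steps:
H(C) = 1/(2*C)
D(z) = (z + 1/(2*z))/(-125 + z) (D(z) = (z + 1/(2*z))/(z - 125) = (z + 1/(2*z))/(-125 + z))
D(-176)/49165 - 47769/(50*t + 17) = ((½ + (-176)²)/((-176)*(-125 - 176)))/49165 - 47769/(50*(-96) + 17) = -1/176*(½ + 30976)/(-301)*(1/49165) - 47769/(-4800 + 17) = -1/176*(-1/301)*61953/2*(1/49165) - 47769/(-4783) = (61953/105952)*(1/49165) - 47769*(-1/4783) = 61953/5209130080 + 47769/4783 = 248835231112719/24915269172640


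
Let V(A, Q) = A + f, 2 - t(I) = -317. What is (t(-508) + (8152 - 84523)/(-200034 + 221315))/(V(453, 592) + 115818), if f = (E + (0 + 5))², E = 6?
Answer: 1678067/619234538 ≈ 0.0027099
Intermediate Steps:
f = 121 (f = (6 + (0 + 5))² = (6 + 5)² = 11² = 121)
t(I) = 319 (t(I) = 2 - 1*(-317) = 2 + 317 = 319)
V(A, Q) = 121 + A (V(A, Q) = A + 121 = 121 + A)
(t(-508) + (8152 - 84523)/(-200034 + 221315))/(V(453, 592) + 115818) = (319 + (8152 - 84523)/(-200034 + 221315))/((121 + 453) + 115818) = (319 - 76371/21281)/(574 + 115818) = (319 - 76371*1/21281)/116392 = (319 - 76371/21281)*(1/116392) = (6712268/21281)*(1/116392) = 1678067/619234538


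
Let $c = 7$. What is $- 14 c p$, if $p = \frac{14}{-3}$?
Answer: $\frac{1372}{3} \approx 457.33$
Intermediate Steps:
$p = - \frac{14}{3}$ ($p = 14 \left(- \frac{1}{3}\right) = - \frac{14}{3} \approx -4.6667$)
$- 14 c p = \left(-14\right) 7 \left(- \frac{14}{3}\right) = \left(-98\right) \left(- \frac{14}{3}\right) = \frac{1372}{3}$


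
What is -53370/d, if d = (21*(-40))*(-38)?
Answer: -1779/1064 ≈ -1.6720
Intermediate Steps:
d = 31920 (d = -840*(-38) = 31920)
-53370/d = -53370/31920 = -53370*1/31920 = -1779/1064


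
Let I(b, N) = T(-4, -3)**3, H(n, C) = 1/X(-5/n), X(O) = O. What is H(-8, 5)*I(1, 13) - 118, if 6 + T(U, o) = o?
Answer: -6422/5 ≈ -1284.4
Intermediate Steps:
T(U, o) = -6 + o
H(n, C) = -n/5 (H(n, C) = 1/(-5/n) = -n/5)
I(b, N) = -729 (I(b, N) = (-6 - 3)**3 = (-9)**3 = -729)
H(-8, 5)*I(1, 13) - 118 = -1/5*(-8)*(-729) - 118 = (8/5)*(-729) - 118 = -5832/5 - 118 = -6422/5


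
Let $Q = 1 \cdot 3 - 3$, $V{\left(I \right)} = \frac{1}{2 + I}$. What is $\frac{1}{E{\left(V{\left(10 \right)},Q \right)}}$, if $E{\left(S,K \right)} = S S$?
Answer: $144$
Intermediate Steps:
$Q = 0$ ($Q = 3 - 3 = 0$)
$E{\left(S,K \right)} = S^{2}$
$\frac{1}{E{\left(V{\left(10 \right)},Q \right)}} = \frac{1}{\left(\frac{1}{2 + 10}\right)^{2}} = \frac{1}{\left(\frac{1}{12}\right)^{2}} = \frac{1}{\frac{1}{144}} = 144$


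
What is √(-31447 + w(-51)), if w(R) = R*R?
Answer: I*√28846 ≈ 169.84*I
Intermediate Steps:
w(R) = R²
√(-31447 + w(-51)) = √(-31447 + (-51)²) = √(-31447 + 2601) = √(-28846) = I*√28846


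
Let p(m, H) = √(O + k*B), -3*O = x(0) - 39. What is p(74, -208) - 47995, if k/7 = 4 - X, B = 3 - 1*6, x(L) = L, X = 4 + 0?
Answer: -47995 + √13 ≈ -47991.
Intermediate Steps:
X = 4
B = -3 (B = 3 - 6 = -3)
k = 0 (k = 7*(4 - 1*4) = 7*(4 - 4) = 7*0 = 0)
O = 13 (O = -(0 - 39)/3 = -⅓*(-39) = 13)
p(m, H) = √13 (p(m, H) = √(13 + 0*(-3)) = √(13 + 0) = √13)
p(74, -208) - 47995 = √13 - 47995 = -47995 + √13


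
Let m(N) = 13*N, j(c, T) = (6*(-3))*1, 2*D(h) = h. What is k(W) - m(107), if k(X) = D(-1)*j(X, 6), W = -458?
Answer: -1382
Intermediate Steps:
D(h) = h/2
j(c, T) = -18 (j(c, T) = -18*1 = -18)
k(X) = 9 (k(X) = ((1/2)*(-1))*(-18) = -1/2*(-18) = 9)
k(W) - m(107) = 9 - 13*107 = 9 - 1*1391 = 9 - 1391 = -1382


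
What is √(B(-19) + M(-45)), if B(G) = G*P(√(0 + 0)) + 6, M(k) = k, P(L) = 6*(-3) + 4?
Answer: √227 ≈ 15.067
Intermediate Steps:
P(L) = -14 (P(L) = -18 + 4 = -14)
B(G) = 6 - 14*G (B(G) = G*(-14) + 6 = -14*G + 6 = 6 - 14*G)
√(B(-19) + M(-45)) = √((6 - 14*(-19)) - 45) = √((6 + 266) - 45) = √(272 - 45) = √227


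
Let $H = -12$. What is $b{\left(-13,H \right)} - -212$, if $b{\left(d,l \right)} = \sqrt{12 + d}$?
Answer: $212 + i \approx 212.0 + 1.0 i$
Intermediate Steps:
$b{\left(-13,H \right)} - -212 = \sqrt{12 - 13} - -212 = \sqrt{-1} + 212 = i + 212 = 212 + i$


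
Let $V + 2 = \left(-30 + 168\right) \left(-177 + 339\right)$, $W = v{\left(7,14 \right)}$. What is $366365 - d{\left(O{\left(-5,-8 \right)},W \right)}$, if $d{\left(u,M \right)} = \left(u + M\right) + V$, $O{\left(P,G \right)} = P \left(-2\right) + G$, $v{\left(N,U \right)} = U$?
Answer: $343995$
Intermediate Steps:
$W = 14$
$V = 22354$ ($V = -2 + \left(-30 + 168\right) \left(-177 + 339\right) = -2 + 138 \cdot 162 = -2 + 22356 = 22354$)
$O{\left(P,G \right)} = G - 2 P$ ($O{\left(P,G \right)} = - 2 P + G = G - 2 P$)
$d{\left(u,M \right)} = 22354 + M + u$ ($d{\left(u,M \right)} = \left(u + M\right) + 22354 = \left(M + u\right) + 22354 = 22354 + M + u$)
$366365 - d{\left(O{\left(-5,-8 \right)},W \right)} = 366365 - \left(22354 + 14 - -2\right) = 366365 - \left(22354 + 14 + \left(-8 + 10\right)\right) = 366365 - \left(22354 + 14 + 2\right) = 366365 - 22370 = 343995$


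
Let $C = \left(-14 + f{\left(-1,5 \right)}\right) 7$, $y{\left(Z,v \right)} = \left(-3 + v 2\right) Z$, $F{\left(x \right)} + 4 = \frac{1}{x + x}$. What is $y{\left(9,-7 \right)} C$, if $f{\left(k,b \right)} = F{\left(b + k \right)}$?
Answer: $\frac{153153}{8} \approx 19144.0$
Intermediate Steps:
$F{\left(x \right)} = -4 + \frac{1}{2 x}$ ($F{\left(x \right)} = -4 + \frac{1}{x + x} = -4 + \frac{1}{2 x}$)
$f{\left(k,b \right)} = -4 + \frac{1}{2 \left(b + k\right)}$
$y{\left(Z,v \right)} = Z \left(-3 + 2 v\right)$ ($y{\left(Z,v \right)} = \left(-3 + 2 v\right) Z = Z \left(-3 + 2 v\right)$)
$C = - \frac{1001}{8}$ ($C = \left(-14 + \frac{\frac{1}{2} - 20 - -4}{5 - 1}\right) 7 = \left(-14 + \frac{\frac{1}{2} - 20 + 4}{4}\right) 7 = \left(-14 + \frac{1}{4} \left(- \frac{31}{2}\right)\right) 7 = \left(-14 - \frac{31}{8}\right) 7 = \left(- \frac{143}{8}\right) 7 = - \frac{1001}{8} \approx -125.13$)
$y{\left(9,-7 \right)} C = 9 \left(-3 + 2 \left(-7\right)\right) \left(- \frac{1001}{8}\right) = 9 \left(-3 - 14\right) \left(- \frac{1001}{8}\right) = 9 \left(-17\right) \left(- \frac{1001}{8}\right) = \left(-153\right) \left(- \frac{1001}{8}\right) = \frac{153153}{8}$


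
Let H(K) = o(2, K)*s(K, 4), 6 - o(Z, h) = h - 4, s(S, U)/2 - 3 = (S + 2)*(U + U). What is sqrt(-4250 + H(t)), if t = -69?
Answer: 4*I*sqrt(5529) ≈ 297.43*I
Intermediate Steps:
s(S, U) = 6 + 4*U*(2 + S) (s(S, U) = 6 + 2*((S + 2)*(U + U)) = 6 + 2*((2 + S)*(2*U)) = 6 + 2*(2*U*(2 + S)) = 6 + 4*U*(2 + S))
o(Z, h) = 10 - h (o(Z, h) = 6 - (h - 4) = 6 - (-4 + h) = 6 + (4 - h) = 10 - h)
H(K) = (10 - K)*(38 + 16*K) (H(K) = (10 - K)*(6 + 8*4 + 4*K*4) = (10 - K)*(6 + 32 + 16*K) = (10 - K)*(38 + 16*K))
sqrt(-4250 + H(t)) = sqrt(-4250 + (380 - 16*(-69)**2 + 122*(-69))) = sqrt(-4250 + (380 - 16*4761 - 8418)) = sqrt(-4250 + (380 - 76176 - 8418)) = sqrt(-4250 - 84214) = sqrt(-88464) = 4*I*sqrt(5529)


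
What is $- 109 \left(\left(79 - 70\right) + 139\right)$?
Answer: $-16132$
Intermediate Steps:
$- 109 \left(\left(79 - 70\right) + 139\right) = - 109 \left(9 + 139\right) = \left(-109\right) 148 = -16132$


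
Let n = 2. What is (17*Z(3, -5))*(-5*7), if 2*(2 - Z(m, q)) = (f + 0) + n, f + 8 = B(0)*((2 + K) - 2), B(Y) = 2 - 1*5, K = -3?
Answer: -595/2 ≈ -297.50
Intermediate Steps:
B(Y) = -3 (B(Y) = 2 - 5 = -3)
f = 1 (f = -8 - 3*((2 - 3) - 2) = -8 - 3*(-1 - 2) = -8 - 3*(-3) = -8 + 9 = 1)
Z(m, q) = ½ (Z(m, q) = 2 - ((1 + 0) + 2)/2 = 2 - (1 + 2)/2 = 2 - ½*3 = 2 - 3/2 = ½)
(17*Z(3, -5))*(-5*7) = (17*(½))*(-5*7) = (17/2)*(-35) = -595/2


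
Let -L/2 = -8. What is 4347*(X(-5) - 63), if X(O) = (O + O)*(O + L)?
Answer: -752031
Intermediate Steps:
L = 16 (L = -2*(-8) = 16)
X(O) = 2*O*(16 + O) (X(O) = (O + O)*(O + 16) = (2*O)*(16 + O) = 2*O*(16 + O))
4347*(X(-5) - 63) = 4347*(2*(-5)*(16 - 5) - 63) = 4347*(2*(-5)*11 - 63) = 4347*(-110 - 63) = 4347*(-173) = -752031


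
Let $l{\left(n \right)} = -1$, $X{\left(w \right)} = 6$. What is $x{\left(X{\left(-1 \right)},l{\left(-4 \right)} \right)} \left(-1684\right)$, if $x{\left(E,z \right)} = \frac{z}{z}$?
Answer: $-1684$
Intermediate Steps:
$x{\left(E,z \right)} = 1$
$x{\left(X{\left(-1 \right)},l{\left(-4 \right)} \right)} \left(-1684\right) = 1 \left(-1684\right) = -1684$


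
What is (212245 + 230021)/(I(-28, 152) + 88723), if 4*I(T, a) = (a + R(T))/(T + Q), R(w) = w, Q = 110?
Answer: 36265812/7275317 ≈ 4.9848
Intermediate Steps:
I(T, a) = (T + a)/(4*(110 + T)) (I(T, a) = ((a + T)/(T + 110))/4 = ((T + a)/(110 + T))/4 = (T + a)/(4*(110 + T)))
(212245 + 230021)/(I(-28, 152) + 88723) = (212245 + 230021)/((-28 + 152)/(4*(110 - 28)) + 88723) = 442266/((¼)*124/82 + 88723) = 442266/((¼)*(1/82)*124 + 88723) = 442266/(31/82 + 88723) = 442266/(7275317/82) = 442266*(82/7275317) = 36265812/7275317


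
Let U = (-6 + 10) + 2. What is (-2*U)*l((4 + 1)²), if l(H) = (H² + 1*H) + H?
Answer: -8100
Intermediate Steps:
U = 6 (U = 4 + 2 = 6)
l(H) = H² + 2*H (l(H) = (H² + H) + H = (H + H²) + H = H² + 2*H)
(-2*U)*l((4 + 1)²) = (-2*6)*((4 + 1)²*(2 + (4 + 1)²)) = -12*5²*(2 + 5²) = -300*(2 + 25) = -300*27 = -12*675 = -8100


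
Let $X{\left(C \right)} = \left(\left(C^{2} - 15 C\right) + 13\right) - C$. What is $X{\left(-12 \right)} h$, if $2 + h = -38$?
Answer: $-13960$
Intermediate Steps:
$h = -40$ ($h = -2 - 38 = -40$)
$X{\left(C \right)} = 13 + C^{2} - 16 C$ ($X{\left(C \right)} = \left(13 + C^{2} - 15 C\right) - C = 13 + C^{2} - 16 C$)
$X{\left(-12 \right)} h = \left(13 + \left(-12\right)^{2} - -192\right) \left(-40\right) = \left(13 + 144 + 192\right) \left(-40\right) = 349 \left(-40\right) = -13960$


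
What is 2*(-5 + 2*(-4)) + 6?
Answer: -20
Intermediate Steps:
2*(-5 + 2*(-4)) + 6 = 2*(-5 - 8) + 6 = 2*(-13) + 6 = -26 + 6 = -20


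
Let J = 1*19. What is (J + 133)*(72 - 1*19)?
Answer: 8056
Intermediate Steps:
J = 19
(J + 133)*(72 - 1*19) = (19 + 133)*(72 - 1*19) = 152*(72 - 19) = 152*53 = 8056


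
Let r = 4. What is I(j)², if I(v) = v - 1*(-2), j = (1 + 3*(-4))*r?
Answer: 1764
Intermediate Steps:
j = -44 (j = (1 + 3*(-4))*4 = (1 - 12)*4 = -11*4 = -44)
I(v) = 2 + v (I(v) = v + 2 = 2 + v)
I(j)² = (2 - 44)² = (-42)² = 1764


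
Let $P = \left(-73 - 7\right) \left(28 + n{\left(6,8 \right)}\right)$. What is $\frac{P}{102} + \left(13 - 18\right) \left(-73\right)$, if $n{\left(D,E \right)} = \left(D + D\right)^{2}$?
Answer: $\frac{11735}{51} \approx 230.1$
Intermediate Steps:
$n{\left(D,E \right)} = 4 D^{2}$ ($n{\left(D,E \right)} = \left(2 D\right)^{2} = 4 D^{2}$)
$P = -13760$ ($P = \left(-73 - 7\right) \left(28 + 4 \cdot 6^{2}\right) = - 80 \left(28 + 4 \cdot 36\right) = - 80 \left(28 + 144\right) = \left(-80\right) 172 = -13760$)
$\frac{P}{102} + \left(13 - 18\right) \left(-73\right) = - \frac{13760}{102} + \left(13 - 18\right) \left(-73\right) = \left(-13760\right) \frac{1}{102} - -365 = - \frac{6880}{51} + 365 = \frac{11735}{51}$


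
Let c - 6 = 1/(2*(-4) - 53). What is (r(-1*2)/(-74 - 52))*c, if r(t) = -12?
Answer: 730/1281 ≈ 0.56987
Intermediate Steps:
c = 365/61 (c = 6 + 1/(2*(-4) - 53) = 6 + 1/(-8 - 53) = 6 + 1/(-61) = 6 - 1/61 = 365/61 ≈ 5.9836)
(r(-1*2)/(-74 - 52))*c = (-12/(-74 - 52))*(365/61) = (-12/(-126))*(365/61) = -1/126*(-12)*(365/61) = (2/21)*(365/61) = 730/1281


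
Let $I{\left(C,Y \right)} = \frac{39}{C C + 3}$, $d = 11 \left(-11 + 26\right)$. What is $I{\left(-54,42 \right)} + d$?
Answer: $\frac{160558}{973} \approx 165.01$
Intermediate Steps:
$d = 165$ ($d = 11 \cdot 15 = 165$)
$I{\left(C,Y \right)} = \frac{39}{3 + C^{2}}$ ($I{\left(C,Y \right)} = \frac{39}{C^{2} + 3} = \frac{39}{3 + C^{2}}$)
$I{\left(-54,42 \right)} + d = \frac{39}{3 + \left(-54\right)^{2}} + 165 = \frac{39}{3 + 2916} + 165 = \frac{39}{2919} + 165 = 39 \cdot \frac{1}{2919} + 165 = \frac{13}{973} + 165 = \frac{160558}{973}$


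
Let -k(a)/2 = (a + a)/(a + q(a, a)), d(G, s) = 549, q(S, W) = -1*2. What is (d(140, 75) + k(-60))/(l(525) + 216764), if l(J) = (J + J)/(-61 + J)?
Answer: 3920568/1558982963 ≈ 0.0025148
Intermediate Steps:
l(J) = 2*J/(-61 + J) (l(J) = (2*J)/(-61 + J) = 2*J/(-61 + J))
q(S, W) = -2
k(a) = -4*a/(-2 + a) (k(a) = -2*(a + a)/(a - 2) = -2*2*a/(-2 + a) = -4*a/(-2 + a))
(d(140, 75) + k(-60))/(l(525) + 216764) = (549 - 4*(-60)/(-2 - 60))/(2*525/(-61 + 525) + 216764) = (549 - 4*(-60)/(-62))/(2*525/464 + 216764) = (549 - 4*(-60)*(-1/62))/(2*525*(1/464) + 216764) = (549 - 120/31)/(525/232 + 216764) = 16899/(31*(50289773/232)) = (16899/31)*(232/50289773) = 3920568/1558982963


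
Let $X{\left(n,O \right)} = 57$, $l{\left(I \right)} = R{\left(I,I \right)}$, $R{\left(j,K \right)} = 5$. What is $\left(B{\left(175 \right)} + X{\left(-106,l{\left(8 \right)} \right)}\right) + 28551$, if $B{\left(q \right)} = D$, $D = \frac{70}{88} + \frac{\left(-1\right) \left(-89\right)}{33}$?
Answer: $\frac{3776717}{132} \approx 28612.0$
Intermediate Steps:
$l{\left(I \right)} = 5$
$D = \frac{461}{132}$ ($D = 70 \cdot \frac{1}{88} + 89 \cdot \frac{1}{33} = \frac{35}{44} + \frac{89}{33} = \frac{461}{132} \approx 3.4924$)
$B{\left(q \right)} = \frac{461}{132}$
$\left(B{\left(175 \right)} + X{\left(-106,l{\left(8 \right)} \right)}\right) + 28551 = \left(\frac{461}{132} + 57\right) + 28551 = \frac{7985}{132} + 28551 = \frac{3776717}{132}$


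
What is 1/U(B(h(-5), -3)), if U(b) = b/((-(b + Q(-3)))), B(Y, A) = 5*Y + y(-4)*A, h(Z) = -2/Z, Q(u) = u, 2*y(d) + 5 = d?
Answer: -25/31 ≈ -0.80645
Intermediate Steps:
y(d) = -5/2 + d/2
B(Y, A) = 5*Y - 9*A/2 (B(Y, A) = 5*Y + (-5/2 + (½)*(-4))*A = 5*Y + (-5/2 - 2)*A = 5*Y - 9*A/2)
U(b) = b/(3 - b) (U(b) = b/((-(b - 3))) = b/((-(-3 + b))) = b/(3 - b))
1/U(B(h(-5), -3)) = 1/(-(5*(-2/(-5)) - 9/2*(-3))/(-3 + (5*(-2/(-5)) - 9/2*(-3)))) = 1/(-(5*(-2*(-⅕)) + 27/2)/(-3 + (5*(-2*(-⅕)) + 27/2))) = 1/(-(5*(⅖) + 27/2)/(-3 + (5*(⅖) + 27/2))) = 1/(-(2 + 27/2)/(-3 + (2 + 27/2))) = 1/(-1*31/2/(-3 + 31/2)) = 1/(-1*31/2/25/2) = 1/(-1*31/2*2/25) = 1/(-31/25) = -25/31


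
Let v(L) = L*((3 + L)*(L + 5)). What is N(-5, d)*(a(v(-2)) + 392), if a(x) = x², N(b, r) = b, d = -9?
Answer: -2140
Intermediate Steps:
v(L) = L*(3 + L)*(5 + L) (v(L) = L*((3 + L)*(5 + L)) = L*(3 + L)*(5 + L))
N(-5, d)*(a(v(-2)) + 392) = -5*((-2*(15 + (-2)² + 8*(-2)))² + 392) = -5*((-2*(15 + 4 - 16))² + 392) = -5*((-2*3)² + 392) = -5*((-6)² + 392) = -5*(36 + 392) = -5*428 = -2140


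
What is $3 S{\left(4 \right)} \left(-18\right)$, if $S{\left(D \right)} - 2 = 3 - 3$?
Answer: $-108$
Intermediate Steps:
$S{\left(D \right)} = 2$ ($S{\left(D \right)} = 2 + \left(3 - 3\right) = 2 + 0 = 2$)
$3 S{\left(4 \right)} \left(-18\right) = 3 \cdot 2 \left(-18\right) = 6 \left(-18\right) = -108$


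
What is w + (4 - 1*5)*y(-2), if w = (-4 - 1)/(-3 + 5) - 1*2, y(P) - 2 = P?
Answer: -9/2 ≈ -4.5000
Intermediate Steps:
y(P) = 2 + P
w = -9/2 (w = -5/2 - 2 = -9/2 ≈ -4.5000)
w + (4 - 1*5)*y(-2) = -9/2 + (4 - 1*5)*(2 - 2) = -9/2 + (4 - 5)*0 = -9/2 - 1*0 = -9/2 + 0 = -9/2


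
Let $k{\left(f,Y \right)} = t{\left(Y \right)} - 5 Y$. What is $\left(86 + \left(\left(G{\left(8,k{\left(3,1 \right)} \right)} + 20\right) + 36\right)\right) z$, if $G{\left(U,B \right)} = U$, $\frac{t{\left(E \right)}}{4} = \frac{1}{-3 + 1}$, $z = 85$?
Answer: $12750$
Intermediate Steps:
$t{\left(E \right)} = -2$ ($t{\left(E \right)} = \frac{4}{-3 + 1} = \frac{4}{-2} = 4 \left(- \frac{1}{2}\right) = -2$)
$k{\left(f,Y \right)} = -2 - 5 Y$
$\left(86 + \left(\left(G{\left(8,k{\left(3,1 \right)} \right)} + 20\right) + 36\right)\right) z = \left(86 + \left(\left(8 + 20\right) + 36\right)\right) 85 = \left(86 + \left(28 + 36\right)\right) 85 = \left(86 + 64\right) 85 = 150 \cdot 85 = 12750$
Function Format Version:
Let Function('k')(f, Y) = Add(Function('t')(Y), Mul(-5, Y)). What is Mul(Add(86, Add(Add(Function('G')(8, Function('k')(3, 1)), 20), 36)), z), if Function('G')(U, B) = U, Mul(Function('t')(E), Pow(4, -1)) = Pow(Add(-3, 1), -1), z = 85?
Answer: 12750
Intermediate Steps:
Function('t')(E) = -2 (Function('t')(E) = Mul(4, Pow(Add(-3, 1), -1)) = Mul(4, Pow(-2, -1)) = Mul(4, Rational(-1, 2)) = -2)
Function('k')(f, Y) = Add(-2, Mul(-5, Y))
Mul(Add(86, Add(Add(Function('G')(8, Function('k')(3, 1)), 20), 36)), z) = Mul(Add(86, Add(Add(8, 20), 36)), 85) = Mul(Add(86, Add(28, 36)), 85) = Mul(Add(86, 64), 85) = Mul(150, 85) = 12750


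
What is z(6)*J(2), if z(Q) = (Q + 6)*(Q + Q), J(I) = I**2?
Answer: 576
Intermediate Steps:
z(Q) = 2*Q*(6 + Q) (z(Q) = (6 + Q)*(2*Q) = 2*Q*(6 + Q))
z(6)*J(2) = (2*6*(6 + 6))*2**2 = (2*6*12)*4 = 144*4 = 576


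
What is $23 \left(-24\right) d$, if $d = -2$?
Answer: $1104$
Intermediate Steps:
$23 \left(-24\right) d = 23 \left(-24\right) \left(-2\right) = \left(-552\right) \left(-2\right) = 1104$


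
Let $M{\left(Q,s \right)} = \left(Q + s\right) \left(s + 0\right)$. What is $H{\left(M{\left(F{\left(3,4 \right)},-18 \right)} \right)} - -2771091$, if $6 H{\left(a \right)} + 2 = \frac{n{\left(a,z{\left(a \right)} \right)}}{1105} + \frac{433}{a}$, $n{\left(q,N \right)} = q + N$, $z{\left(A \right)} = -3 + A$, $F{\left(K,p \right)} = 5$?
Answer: $\frac{5087723159}{1836} \approx 2.7711 \cdot 10^{6}$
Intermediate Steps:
$n{\left(q,N \right)} = N + q$
$M{\left(Q,s \right)} = s \left(Q + s\right)$ ($M{\left(Q,s \right)} = \left(Q + s\right) s = s \left(Q + s\right)$)
$H{\left(a \right)} = - \frac{2213}{6630} + \frac{a}{3315} + \frac{433}{6 a}$ ($H{\left(a \right)} = - \frac{1}{3} + \frac{\frac{\left(-3 + a\right) + a}{1105} + \frac{433}{a}}{6} = - \frac{1}{3} + \frac{\left(-3 + 2 a\right) \frac{1}{1105} + \frac{433}{a}}{6} = - \frac{1}{3} + \frac{\left(- \frac{3}{1105} + \frac{2 a}{1105}\right) + \frac{433}{a}}{6} = - \frac{1}{3} + \frac{- \frac{3}{1105} + \frac{433}{a} + \frac{2 a}{1105}}{6} = - \frac{1}{3} + \left(- \frac{1}{2210} + \frac{a}{3315} + \frac{433}{6 a}\right) = - \frac{2213}{6630} + \frac{a}{3315} + \frac{433}{6 a}$)
$H{\left(M{\left(F{\left(3,4 \right)},-18 \right)} \right)} - -2771091 = \frac{478465 + - 18 \left(5 - 18\right) \left(-2213 + 2 \left(- 18 \left(5 - 18\right)\right)\right)}{6630 \left(- 18 \left(5 - 18\right)\right)} - -2771091 = \frac{478465 + \left(-18\right) \left(-13\right) \left(-2213 + 2 \left(\left(-18\right) \left(-13\right)\right)\right)}{6630 \left(\left(-18\right) \left(-13\right)\right)} + 2771091 = \frac{478465 + 234 \left(-2213 + 2 \cdot 234\right)}{6630 \cdot 234} + 2771091 = \frac{1}{6630} \cdot \frac{1}{234} \left(478465 + 234 \left(-2213 + 468\right)\right) + 2771091 = \frac{1}{6630} \cdot \frac{1}{234} \left(478465 + 234 \left(-1745\right)\right) + 2771091 = \frac{1}{6630} \cdot \frac{1}{234} \left(478465 - 408330\right) + 2771091 = \frac{1}{6630} \cdot \frac{1}{234} \cdot 70135 + 2771091 = \frac{83}{1836} + 2771091 = \frac{5087723159}{1836}$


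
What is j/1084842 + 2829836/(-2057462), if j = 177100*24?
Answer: 42993269234/16909251447 ≈ 2.5426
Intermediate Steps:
j = 4250400
j/1084842 + 2829836/(-2057462) = 4250400/1084842 + 2829836/(-2057462) = 4250400*(1/1084842) + 2829836*(-1/2057462) = 64400/16437 - 1414918/1028731 = 42993269234/16909251447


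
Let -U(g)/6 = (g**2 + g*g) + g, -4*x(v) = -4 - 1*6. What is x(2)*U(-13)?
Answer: -4875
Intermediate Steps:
x(v) = 5/2 (x(v) = -(-4 - 1*6)/4 = -(-4 - 6)/4 = -1/4*(-10) = 5/2)
U(g) = -12*g**2 - 6*g (U(g) = -6*((g**2 + g*g) + g) = -6*((g**2 + g**2) + g) = -6*(2*g**2 + g) = -6*(g + 2*g**2) = -12*g**2 - 6*g)
x(2)*U(-13) = 5*(-6*(-13)*(1 + 2*(-13)))/2 = 5*(-6*(-13)*(1 - 26))/2 = 5*(-6*(-13)*(-25))/2 = (5/2)*(-1950) = -4875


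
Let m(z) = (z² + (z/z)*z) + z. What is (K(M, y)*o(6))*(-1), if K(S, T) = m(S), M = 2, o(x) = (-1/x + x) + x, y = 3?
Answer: -284/3 ≈ -94.667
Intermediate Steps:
o(x) = -1/x + 2*x (o(x) = (x - 1/x) + x = -1/x + 2*x)
m(z) = z² + 2*z (m(z) = (z² + 1*z) + z = (z² + z) + z = (z + z²) + z = z² + 2*z)
K(S, T) = S*(2 + S)
(K(M, y)*o(6))*(-1) = ((2*(2 + 2))*(-1/6 + 2*6))*(-1) = ((2*4)*(-1*⅙ + 12))*(-1) = (8*(-⅙ + 12))*(-1) = (8*(71/6))*(-1) = (284/3)*(-1) = -284/3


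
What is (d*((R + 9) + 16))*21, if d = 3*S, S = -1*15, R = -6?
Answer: -17955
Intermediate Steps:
S = -15
d = -45 (d = 3*(-15) = -45)
(d*((R + 9) + 16))*21 = -45*((-6 + 9) + 16)*21 = -45*(3 + 16)*21 = -45*19*21 = -855*21 = -17955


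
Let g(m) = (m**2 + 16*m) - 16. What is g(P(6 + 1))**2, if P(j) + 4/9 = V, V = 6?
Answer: 70627216/6561 ≈ 10765.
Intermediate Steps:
P(j) = 50/9 (P(j) = -4/9 + 6 = 50/9)
g(m) = -16 + m**2 + 16*m
g(P(6 + 1))**2 = (-16 + (50/9)**2 + 16*(50/9))**2 = (-16 + 2500/81 + 800/9)**2 = (8404/81)**2 = 70627216/6561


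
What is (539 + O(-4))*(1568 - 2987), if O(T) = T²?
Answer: -787545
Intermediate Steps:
(539 + O(-4))*(1568 - 2987) = (539 + (-4)²)*(1568 - 2987) = (539 + 16)*(-1419) = 555*(-1419) = -787545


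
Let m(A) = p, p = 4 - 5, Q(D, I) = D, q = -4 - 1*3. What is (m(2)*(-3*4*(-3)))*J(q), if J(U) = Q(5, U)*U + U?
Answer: 1512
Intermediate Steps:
q = -7 (q = -4 - 3 = -7)
J(U) = 6*U (J(U) = 5*U + U = 6*U)
p = -1
m(A) = -1
(m(2)*(-3*4*(-3)))*J(q) = (-(-3*4)*(-3))*(6*(-7)) = -(-12)*(-3)*(-42) = -1*36*(-42) = -36*(-42) = 1512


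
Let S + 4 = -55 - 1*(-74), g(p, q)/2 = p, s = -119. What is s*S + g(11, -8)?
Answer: -1763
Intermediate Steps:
g(p, q) = 2*p
S = 15 (S = -4 + (-55 - 1*(-74)) = -4 + (-55 + 74) = -4 + 19 = 15)
s*S + g(11, -8) = -119*15 + 2*11 = -1785 + 22 = -1763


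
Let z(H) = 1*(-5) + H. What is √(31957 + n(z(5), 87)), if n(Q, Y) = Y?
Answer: 2*√8011 ≈ 179.01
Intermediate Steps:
z(H) = -5 + H
√(31957 + n(z(5), 87)) = √(31957 + 87) = √32044 = 2*√8011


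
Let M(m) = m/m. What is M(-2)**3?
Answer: 1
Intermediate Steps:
M(m) = 1
M(-2)**3 = 1**3 = 1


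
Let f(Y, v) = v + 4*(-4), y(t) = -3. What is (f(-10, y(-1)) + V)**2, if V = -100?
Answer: 14161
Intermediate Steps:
f(Y, v) = -16 + v (f(Y, v) = v - 16 = -16 + v)
(f(-10, y(-1)) + V)**2 = ((-16 - 3) - 100)**2 = (-19 - 100)**2 = (-119)**2 = 14161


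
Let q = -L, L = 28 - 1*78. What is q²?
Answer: 2500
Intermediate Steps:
L = -50 (L = 28 - 78 = -50)
q = 50 (q = -1*(-50) = 50)
q² = 50² = 2500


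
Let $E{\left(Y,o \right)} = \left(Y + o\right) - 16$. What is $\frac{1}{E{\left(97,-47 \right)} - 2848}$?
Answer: $- \frac{1}{2814} \approx -0.00035537$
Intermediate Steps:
$E{\left(Y,o \right)} = -16 + Y + o$
$\frac{1}{E{\left(97,-47 \right)} - 2848} = \frac{1}{\left(-16 + 97 - 47\right) - 2848} = \frac{1}{34 - 2848} = \frac{1}{-2814} = - \frac{1}{2814}$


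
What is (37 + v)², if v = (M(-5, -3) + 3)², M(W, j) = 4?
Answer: 7396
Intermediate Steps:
v = 49 (v = (4 + 3)² = 7² = 49)
(37 + v)² = (37 + 49)² = 86² = 7396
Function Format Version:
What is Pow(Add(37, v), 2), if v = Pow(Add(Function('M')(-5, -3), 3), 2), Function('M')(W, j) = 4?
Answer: 7396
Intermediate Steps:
v = 49 (v = Pow(Add(4, 3), 2) = Pow(7, 2) = 49)
Pow(Add(37, v), 2) = Pow(Add(37, 49), 2) = Pow(86, 2) = 7396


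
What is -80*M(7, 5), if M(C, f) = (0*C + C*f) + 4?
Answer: -3120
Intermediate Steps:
M(C, f) = 4 + C*f (M(C, f) = (0 + C*f) + 4 = C*f + 4 = 4 + C*f)
-80*M(7, 5) = -80*(4 + 7*5) = -80*(4 + 35) = -80*39 = -3120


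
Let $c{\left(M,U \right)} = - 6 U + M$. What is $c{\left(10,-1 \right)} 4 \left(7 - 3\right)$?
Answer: $256$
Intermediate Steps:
$c{\left(M,U \right)} = M - 6 U$
$c{\left(10,-1 \right)} 4 \left(7 - 3\right) = \left(10 - -6\right) 4 \left(7 - 3\right) = \left(10 + 6\right) 4 \cdot 4 = 16 \cdot 4 \cdot 4 = 64 \cdot 4 = 256$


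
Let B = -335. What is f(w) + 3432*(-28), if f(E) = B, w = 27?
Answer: -96431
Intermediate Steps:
f(E) = -335
f(w) + 3432*(-28) = -335 + 3432*(-28) = -335 - 96096 = -96431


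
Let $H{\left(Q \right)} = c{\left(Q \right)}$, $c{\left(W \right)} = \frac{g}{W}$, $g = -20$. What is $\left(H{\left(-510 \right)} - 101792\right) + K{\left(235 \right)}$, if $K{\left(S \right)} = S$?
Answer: $- \frac{5179405}{51} \approx -1.0156 \cdot 10^{5}$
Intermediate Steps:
$c{\left(W \right)} = - \frac{20}{W}$
$H{\left(Q \right)} = - \frac{20}{Q}$
$\left(H{\left(-510 \right)} - 101792\right) + K{\left(235 \right)} = \left(- \frac{20}{-510} - 101792\right) + 235 = \left(\left(-20\right) \left(- \frac{1}{510}\right) - 101792\right) + 235 = \left(\frac{2}{51} - 101792\right) + 235 = - \frac{5191390}{51} + 235 = - \frac{5179405}{51}$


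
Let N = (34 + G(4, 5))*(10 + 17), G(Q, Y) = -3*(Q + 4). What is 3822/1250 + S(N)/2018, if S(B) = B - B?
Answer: 1911/625 ≈ 3.0576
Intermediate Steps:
G(Q, Y) = -12 - 3*Q (G(Q, Y) = -3*(4 + Q) = -12 - 3*Q)
N = 270 (N = (34 + (-12 - 3*4))*(10 + 17) = (34 + (-12 - 12))*27 = (34 - 24)*27 = 10*27 = 270)
S(B) = 0
3822/1250 + S(N)/2018 = 3822/1250 + 0/2018 = 3822*(1/1250) + 0*(1/2018) = 1911/625 + 0 = 1911/625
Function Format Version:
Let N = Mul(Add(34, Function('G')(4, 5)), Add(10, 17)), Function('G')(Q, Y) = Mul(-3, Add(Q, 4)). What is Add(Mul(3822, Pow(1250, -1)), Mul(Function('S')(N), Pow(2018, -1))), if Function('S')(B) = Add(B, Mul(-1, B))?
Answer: Rational(1911, 625) ≈ 3.0576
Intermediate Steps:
Function('G')(Q, Y) = Add(-12, Mul(-3, Q)) (Function('G')(Q, Y) = Mul(-3, Add(4, Q)) = Add(-12, Mul(-3, Q)))
N = 270 (N = Mul(Add(34, Add(-12, Mul(-3, 4))), Add(10, 17)) = Mul(Add(34, Add(-12, -12)), 27) = Mul(Add(34, -24), 27) = Mul(10, 27) = 270)
Function('S')(B) = 0
Add(Mul(3822, Pow(1250, -1)), Mul(Function('S')(N), Pow(2018, -1))) = Add(Mul(3822, Pow(1250, -1)), Mul(0, Pow(2018, -1))) = Add(Mul(3822, Rational(1, 1250)), Mul(0, Rational(1, 2018))) = Add(Rational(1911, 625), 0) = Rational(1911, 625)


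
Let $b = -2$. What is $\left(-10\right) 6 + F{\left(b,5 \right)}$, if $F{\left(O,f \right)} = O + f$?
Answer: $-57$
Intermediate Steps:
$\left(-10\right) 6 + F{\left(b,5 \right)} = \left(-10\right) 6 + \left(-2 + 5\right) = -60 + 3 = -57$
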